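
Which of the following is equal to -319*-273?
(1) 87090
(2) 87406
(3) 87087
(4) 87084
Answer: 3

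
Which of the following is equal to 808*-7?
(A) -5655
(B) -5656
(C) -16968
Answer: B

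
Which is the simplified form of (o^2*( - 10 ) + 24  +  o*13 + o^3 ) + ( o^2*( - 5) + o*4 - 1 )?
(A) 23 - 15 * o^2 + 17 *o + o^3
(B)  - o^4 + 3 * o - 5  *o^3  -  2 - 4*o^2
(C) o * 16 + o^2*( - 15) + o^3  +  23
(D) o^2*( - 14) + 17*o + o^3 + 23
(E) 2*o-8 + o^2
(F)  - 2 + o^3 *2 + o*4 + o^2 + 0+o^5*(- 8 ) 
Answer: A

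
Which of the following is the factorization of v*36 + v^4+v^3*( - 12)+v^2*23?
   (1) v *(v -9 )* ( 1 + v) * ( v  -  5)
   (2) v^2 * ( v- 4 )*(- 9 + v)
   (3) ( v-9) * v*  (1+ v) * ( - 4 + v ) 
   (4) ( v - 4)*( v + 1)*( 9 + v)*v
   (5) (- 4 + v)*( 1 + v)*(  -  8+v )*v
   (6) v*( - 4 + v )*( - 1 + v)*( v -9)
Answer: 3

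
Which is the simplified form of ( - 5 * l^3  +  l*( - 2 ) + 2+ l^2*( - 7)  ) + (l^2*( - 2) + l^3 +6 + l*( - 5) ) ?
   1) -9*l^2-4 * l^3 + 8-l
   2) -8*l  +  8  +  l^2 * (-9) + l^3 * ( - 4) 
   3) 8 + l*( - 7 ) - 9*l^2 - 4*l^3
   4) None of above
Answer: 3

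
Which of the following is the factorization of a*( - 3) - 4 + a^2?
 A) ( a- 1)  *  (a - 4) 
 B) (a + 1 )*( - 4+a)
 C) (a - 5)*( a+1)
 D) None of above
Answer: B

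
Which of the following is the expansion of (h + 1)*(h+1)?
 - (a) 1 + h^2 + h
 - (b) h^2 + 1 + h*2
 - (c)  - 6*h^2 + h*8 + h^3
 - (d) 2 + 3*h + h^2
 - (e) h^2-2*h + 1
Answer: b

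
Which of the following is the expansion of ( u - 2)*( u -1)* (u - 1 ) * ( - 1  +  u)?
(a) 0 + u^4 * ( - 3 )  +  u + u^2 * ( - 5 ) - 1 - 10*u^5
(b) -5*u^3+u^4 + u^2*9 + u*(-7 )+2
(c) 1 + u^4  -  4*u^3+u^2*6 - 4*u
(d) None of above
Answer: b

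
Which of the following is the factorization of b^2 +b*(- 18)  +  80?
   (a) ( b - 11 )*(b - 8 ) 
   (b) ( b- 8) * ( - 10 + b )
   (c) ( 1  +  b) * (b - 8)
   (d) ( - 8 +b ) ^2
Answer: b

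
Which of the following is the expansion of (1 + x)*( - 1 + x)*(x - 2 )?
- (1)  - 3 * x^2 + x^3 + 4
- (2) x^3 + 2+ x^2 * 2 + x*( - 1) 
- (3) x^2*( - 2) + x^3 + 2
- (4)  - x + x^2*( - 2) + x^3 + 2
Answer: 4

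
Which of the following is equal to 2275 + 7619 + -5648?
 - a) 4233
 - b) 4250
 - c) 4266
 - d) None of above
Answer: d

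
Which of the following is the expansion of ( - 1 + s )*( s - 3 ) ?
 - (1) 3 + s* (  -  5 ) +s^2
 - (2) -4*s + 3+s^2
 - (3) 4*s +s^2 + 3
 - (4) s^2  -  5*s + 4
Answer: 2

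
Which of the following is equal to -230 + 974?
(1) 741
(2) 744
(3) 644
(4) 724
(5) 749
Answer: 2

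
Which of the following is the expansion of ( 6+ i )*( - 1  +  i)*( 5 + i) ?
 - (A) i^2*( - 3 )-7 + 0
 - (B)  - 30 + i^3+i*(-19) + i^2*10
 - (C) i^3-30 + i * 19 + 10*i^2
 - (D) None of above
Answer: C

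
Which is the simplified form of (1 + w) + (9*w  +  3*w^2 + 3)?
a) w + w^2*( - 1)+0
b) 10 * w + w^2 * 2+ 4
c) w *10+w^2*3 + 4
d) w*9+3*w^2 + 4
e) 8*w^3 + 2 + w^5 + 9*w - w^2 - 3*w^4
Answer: c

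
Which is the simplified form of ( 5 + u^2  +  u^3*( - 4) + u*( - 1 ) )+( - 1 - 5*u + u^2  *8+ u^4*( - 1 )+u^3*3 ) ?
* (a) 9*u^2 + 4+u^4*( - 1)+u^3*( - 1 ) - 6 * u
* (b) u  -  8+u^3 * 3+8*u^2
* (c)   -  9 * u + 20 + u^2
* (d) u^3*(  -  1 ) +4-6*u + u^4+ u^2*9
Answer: a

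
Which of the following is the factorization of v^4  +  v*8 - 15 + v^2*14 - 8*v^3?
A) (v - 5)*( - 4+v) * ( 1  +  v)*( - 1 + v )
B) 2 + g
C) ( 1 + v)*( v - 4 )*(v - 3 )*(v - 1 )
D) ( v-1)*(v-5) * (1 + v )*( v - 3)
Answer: D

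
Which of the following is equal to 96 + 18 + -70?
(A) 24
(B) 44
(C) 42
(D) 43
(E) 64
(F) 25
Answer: B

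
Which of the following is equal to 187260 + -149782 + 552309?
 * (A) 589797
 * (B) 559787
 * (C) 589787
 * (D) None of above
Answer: C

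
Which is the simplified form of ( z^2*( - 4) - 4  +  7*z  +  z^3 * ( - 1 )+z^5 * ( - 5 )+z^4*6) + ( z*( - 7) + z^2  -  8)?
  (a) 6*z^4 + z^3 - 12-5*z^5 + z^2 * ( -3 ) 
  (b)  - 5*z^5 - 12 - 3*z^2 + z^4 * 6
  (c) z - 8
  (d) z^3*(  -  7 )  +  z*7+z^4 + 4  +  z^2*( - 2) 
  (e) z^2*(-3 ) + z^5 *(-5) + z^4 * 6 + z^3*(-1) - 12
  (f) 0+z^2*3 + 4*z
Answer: e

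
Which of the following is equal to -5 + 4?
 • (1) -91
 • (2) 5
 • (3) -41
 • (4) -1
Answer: 4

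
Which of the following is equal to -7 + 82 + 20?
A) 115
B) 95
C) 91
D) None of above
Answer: B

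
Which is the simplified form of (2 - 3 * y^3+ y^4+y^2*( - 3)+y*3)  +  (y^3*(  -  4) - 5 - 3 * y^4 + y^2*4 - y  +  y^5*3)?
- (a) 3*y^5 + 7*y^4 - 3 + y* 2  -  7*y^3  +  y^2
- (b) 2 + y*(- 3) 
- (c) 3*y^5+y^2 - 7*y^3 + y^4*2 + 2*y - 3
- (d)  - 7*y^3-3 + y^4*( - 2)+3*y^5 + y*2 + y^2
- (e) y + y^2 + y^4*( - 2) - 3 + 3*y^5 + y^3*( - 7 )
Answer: d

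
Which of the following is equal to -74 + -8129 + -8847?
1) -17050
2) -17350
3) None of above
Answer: 1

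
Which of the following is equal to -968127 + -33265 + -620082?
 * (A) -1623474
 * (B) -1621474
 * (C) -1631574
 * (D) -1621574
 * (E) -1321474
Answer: B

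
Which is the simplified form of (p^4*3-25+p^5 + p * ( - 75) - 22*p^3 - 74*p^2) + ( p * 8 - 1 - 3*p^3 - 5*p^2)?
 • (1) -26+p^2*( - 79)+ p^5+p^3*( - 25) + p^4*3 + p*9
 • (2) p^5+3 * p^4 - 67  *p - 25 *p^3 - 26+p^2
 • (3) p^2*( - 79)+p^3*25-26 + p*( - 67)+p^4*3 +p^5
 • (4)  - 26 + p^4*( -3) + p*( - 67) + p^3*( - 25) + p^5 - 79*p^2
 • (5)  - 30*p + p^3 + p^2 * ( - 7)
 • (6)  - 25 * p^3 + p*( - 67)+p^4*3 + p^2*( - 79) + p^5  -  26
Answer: 6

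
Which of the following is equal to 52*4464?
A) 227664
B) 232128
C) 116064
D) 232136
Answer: B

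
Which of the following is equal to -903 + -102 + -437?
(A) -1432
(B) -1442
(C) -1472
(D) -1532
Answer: B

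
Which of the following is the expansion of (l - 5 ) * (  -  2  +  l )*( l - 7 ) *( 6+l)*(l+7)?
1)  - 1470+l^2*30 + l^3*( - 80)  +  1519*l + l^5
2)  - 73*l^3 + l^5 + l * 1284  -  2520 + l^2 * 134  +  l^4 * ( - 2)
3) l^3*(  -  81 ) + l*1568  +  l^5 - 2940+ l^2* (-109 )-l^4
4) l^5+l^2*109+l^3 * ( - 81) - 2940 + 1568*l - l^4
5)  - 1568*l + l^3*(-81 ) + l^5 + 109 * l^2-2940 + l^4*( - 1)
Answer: 4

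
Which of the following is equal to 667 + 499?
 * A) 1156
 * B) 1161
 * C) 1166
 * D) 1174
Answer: C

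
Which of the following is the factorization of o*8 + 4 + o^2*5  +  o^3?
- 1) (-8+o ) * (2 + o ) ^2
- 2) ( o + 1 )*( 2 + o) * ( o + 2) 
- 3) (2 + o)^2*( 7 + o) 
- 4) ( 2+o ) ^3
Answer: 2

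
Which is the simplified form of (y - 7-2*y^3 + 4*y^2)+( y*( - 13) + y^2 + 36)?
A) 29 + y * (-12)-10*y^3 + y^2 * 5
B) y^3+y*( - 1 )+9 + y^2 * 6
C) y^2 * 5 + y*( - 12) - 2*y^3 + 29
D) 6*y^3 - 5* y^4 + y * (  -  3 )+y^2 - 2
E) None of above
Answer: C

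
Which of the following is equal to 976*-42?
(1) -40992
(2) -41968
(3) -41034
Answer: 1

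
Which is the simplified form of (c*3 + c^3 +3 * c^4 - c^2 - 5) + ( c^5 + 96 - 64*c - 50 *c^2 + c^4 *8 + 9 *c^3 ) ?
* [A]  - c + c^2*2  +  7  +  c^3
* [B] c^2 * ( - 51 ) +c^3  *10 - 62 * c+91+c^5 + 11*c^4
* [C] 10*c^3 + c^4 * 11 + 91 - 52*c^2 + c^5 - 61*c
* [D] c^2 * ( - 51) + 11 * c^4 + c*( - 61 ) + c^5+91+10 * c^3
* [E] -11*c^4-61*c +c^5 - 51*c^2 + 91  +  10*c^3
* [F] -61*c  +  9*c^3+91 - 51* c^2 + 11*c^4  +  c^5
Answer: D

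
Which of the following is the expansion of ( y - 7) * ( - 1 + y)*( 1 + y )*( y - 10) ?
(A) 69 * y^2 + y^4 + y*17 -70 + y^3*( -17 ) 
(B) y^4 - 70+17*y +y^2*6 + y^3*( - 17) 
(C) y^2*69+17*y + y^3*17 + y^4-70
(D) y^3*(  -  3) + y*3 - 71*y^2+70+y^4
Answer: A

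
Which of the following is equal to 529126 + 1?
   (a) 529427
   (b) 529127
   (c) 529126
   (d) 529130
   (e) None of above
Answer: b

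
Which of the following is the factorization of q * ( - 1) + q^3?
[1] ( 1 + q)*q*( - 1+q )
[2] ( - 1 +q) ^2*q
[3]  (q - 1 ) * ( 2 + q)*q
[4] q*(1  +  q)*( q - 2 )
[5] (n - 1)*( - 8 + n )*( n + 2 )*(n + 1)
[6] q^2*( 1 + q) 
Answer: 1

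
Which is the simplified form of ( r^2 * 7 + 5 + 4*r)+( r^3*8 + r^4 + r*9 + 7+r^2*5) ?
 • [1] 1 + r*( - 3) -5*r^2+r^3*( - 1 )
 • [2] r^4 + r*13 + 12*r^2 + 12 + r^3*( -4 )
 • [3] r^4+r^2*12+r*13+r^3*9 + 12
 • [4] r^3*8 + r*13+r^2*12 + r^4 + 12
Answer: 4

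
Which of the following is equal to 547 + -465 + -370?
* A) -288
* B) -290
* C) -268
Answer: A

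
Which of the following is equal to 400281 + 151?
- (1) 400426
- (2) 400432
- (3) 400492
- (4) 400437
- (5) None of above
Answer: 2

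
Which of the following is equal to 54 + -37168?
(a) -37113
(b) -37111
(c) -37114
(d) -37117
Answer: c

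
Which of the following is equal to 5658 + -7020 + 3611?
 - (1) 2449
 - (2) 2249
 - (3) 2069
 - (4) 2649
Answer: 2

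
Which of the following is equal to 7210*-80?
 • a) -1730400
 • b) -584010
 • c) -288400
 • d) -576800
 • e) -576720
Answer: d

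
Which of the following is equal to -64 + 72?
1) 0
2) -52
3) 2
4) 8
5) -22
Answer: 4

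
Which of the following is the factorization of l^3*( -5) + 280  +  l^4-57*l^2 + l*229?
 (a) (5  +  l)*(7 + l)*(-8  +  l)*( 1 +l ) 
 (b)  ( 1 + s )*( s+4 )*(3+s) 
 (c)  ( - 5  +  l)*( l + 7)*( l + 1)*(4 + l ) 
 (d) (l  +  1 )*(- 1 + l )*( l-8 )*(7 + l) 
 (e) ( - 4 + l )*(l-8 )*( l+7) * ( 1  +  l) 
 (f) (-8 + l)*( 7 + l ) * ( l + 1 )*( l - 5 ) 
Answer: f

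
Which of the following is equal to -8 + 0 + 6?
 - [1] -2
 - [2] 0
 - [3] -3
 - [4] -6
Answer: 1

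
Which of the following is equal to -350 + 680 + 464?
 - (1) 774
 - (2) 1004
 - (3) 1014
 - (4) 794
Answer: 4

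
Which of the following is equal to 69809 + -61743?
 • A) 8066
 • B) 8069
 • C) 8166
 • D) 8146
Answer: A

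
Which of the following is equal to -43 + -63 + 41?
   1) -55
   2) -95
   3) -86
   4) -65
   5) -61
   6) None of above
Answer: 4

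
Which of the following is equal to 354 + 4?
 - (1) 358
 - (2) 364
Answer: 1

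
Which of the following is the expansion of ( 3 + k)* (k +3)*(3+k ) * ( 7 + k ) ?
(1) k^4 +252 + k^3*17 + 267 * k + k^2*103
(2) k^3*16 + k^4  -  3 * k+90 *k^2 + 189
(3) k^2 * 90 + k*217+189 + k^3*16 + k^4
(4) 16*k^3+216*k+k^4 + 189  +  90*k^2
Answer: 4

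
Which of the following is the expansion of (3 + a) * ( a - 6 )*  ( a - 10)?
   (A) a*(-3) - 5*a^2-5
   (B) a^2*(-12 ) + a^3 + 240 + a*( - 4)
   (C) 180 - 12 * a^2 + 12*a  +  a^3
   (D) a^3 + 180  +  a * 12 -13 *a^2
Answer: D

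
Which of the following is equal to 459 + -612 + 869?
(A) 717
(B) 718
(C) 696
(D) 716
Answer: D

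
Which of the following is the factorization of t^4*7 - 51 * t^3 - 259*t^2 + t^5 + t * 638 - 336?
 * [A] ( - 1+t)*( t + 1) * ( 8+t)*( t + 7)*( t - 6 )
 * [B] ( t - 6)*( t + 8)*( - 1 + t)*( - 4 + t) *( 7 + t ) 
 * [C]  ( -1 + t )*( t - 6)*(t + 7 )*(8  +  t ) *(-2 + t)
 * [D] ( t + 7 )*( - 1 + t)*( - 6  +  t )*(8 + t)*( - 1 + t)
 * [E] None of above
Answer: D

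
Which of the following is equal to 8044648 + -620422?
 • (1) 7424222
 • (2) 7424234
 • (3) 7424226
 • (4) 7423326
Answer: 3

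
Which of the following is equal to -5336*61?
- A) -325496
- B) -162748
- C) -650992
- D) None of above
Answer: A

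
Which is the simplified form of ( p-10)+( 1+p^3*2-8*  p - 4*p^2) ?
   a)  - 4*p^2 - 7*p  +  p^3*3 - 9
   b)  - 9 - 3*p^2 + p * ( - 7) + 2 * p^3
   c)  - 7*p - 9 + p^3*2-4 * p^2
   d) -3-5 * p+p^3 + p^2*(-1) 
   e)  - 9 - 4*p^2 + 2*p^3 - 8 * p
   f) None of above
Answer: c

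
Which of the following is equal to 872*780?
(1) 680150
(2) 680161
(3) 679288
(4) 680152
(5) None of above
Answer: 5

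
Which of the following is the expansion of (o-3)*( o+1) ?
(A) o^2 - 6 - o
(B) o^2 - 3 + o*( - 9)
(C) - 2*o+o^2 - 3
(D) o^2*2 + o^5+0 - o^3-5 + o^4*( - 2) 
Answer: C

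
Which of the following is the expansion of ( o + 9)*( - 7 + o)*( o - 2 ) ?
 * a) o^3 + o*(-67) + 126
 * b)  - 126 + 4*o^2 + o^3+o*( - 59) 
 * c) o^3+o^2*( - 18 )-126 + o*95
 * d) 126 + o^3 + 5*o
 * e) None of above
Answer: a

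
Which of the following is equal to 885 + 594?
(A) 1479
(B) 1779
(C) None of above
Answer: A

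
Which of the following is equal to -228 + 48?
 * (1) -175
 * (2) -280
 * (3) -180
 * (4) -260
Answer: 3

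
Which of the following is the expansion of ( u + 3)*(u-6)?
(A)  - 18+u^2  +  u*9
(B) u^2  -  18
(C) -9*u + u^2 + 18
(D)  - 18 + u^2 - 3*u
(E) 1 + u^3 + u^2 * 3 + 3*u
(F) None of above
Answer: D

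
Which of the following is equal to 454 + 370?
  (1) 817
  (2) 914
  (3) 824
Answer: 3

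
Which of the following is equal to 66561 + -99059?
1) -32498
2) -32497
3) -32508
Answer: 1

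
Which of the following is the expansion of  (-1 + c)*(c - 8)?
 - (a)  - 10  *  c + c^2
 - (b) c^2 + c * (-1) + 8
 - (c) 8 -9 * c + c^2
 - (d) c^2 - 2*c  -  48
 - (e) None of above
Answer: c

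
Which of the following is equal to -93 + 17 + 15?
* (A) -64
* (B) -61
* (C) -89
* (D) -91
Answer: B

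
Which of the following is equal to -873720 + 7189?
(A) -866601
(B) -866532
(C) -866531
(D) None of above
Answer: C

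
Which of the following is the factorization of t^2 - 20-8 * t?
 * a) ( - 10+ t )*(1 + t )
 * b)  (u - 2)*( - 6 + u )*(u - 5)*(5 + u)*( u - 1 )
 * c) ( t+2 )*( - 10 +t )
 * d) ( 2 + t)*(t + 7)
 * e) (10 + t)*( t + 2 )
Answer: c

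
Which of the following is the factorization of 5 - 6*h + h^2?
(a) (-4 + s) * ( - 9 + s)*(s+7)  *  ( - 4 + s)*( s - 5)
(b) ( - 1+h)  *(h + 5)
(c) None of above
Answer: c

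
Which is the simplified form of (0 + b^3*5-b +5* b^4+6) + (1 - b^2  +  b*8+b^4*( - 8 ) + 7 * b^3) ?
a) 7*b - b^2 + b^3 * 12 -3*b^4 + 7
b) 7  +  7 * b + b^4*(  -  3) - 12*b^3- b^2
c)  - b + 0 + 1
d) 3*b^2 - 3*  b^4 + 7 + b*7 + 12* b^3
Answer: a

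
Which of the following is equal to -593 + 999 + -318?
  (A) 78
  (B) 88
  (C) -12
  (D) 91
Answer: B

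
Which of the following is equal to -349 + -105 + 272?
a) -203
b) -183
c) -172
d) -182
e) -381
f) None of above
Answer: d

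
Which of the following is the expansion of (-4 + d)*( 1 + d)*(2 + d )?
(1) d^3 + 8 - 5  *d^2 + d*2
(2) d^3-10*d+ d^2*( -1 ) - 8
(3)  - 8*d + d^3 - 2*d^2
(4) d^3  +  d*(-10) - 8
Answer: 2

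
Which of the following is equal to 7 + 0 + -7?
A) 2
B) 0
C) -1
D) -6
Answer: B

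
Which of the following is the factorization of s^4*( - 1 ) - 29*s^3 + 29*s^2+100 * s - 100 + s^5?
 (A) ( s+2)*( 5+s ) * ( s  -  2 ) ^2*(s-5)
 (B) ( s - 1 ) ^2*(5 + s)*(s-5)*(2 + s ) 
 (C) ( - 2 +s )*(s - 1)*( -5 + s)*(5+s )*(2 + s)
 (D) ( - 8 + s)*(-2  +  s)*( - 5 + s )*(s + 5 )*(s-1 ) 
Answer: C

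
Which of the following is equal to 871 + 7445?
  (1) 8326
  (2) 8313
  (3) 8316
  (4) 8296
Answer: 3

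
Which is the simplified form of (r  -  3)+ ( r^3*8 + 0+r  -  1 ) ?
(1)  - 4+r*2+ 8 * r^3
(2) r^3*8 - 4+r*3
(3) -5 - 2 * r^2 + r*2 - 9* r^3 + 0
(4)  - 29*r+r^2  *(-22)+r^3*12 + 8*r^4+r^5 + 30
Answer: 1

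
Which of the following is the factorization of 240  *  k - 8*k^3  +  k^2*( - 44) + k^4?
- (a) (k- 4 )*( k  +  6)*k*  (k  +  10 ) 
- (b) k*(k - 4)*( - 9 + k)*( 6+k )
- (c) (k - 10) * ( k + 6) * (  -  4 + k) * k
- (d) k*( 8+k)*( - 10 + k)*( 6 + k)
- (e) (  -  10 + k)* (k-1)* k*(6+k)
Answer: c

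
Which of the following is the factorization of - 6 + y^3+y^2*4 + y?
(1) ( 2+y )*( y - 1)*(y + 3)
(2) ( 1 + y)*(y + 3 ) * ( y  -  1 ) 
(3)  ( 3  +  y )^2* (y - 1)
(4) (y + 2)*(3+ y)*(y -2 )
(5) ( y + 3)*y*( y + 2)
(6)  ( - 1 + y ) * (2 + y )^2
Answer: 1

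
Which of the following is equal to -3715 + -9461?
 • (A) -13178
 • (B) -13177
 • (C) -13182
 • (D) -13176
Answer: D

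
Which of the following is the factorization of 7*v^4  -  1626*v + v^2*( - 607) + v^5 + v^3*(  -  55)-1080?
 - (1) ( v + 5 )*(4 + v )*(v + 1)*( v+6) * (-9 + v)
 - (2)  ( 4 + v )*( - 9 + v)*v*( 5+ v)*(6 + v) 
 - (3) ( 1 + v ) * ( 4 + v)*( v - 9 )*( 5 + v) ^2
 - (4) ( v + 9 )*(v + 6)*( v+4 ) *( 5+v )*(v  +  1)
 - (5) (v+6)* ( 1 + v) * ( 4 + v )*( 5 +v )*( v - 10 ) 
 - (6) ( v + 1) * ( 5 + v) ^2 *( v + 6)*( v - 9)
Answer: 1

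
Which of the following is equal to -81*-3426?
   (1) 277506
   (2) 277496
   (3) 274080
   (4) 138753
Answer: 1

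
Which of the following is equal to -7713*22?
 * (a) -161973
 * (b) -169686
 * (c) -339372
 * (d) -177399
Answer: b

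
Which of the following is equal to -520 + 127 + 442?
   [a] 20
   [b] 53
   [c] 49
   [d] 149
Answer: c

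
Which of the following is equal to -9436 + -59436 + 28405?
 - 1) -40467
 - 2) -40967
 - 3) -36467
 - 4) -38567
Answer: 1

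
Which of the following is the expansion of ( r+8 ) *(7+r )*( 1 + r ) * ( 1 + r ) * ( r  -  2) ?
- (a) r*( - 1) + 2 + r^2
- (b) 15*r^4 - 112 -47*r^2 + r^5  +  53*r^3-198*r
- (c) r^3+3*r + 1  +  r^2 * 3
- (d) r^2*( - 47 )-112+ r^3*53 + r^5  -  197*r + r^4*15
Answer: b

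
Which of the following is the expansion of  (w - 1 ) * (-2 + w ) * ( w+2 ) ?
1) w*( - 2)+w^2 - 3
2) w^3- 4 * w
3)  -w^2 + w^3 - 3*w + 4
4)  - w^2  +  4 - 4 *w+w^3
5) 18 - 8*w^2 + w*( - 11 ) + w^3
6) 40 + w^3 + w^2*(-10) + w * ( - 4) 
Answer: 4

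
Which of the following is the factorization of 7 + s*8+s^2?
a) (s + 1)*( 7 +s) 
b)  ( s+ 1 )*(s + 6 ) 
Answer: a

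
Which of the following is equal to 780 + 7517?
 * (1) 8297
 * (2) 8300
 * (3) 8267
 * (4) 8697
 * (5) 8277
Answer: 1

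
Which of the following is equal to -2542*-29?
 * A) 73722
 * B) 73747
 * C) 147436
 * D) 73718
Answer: D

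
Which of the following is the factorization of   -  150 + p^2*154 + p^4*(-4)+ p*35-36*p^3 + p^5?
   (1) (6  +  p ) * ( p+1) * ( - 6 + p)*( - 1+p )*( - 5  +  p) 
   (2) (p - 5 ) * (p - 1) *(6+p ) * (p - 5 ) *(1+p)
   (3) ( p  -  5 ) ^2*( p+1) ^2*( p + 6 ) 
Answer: 2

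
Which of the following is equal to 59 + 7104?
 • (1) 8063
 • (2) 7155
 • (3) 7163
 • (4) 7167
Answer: 3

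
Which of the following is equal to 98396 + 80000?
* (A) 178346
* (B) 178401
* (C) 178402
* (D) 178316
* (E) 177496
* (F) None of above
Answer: F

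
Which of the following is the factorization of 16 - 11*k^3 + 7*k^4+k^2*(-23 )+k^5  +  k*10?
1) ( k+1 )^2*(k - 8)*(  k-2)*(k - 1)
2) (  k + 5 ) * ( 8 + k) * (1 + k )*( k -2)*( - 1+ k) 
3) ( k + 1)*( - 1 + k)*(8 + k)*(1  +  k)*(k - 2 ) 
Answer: 3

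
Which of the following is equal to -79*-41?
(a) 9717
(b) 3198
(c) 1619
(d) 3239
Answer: d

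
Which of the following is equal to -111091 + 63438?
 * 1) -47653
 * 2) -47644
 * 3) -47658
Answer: 1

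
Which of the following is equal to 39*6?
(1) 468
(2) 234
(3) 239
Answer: 2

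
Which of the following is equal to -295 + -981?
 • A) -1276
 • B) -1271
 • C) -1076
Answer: A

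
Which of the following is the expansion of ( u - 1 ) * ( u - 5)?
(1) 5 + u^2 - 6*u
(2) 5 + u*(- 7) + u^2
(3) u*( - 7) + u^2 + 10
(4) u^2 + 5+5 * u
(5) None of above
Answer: 1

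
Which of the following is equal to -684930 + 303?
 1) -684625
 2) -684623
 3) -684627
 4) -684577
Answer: 3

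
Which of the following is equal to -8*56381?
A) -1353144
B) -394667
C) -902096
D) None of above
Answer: D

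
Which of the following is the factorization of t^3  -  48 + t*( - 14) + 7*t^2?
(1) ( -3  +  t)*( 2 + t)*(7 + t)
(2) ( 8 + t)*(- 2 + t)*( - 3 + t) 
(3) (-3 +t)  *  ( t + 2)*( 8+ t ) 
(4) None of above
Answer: 3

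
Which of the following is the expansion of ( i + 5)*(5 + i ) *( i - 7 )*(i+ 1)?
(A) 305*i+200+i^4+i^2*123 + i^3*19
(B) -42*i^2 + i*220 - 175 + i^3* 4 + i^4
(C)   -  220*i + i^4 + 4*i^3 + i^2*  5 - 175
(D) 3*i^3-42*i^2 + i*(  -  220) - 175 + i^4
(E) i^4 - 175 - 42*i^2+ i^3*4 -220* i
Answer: E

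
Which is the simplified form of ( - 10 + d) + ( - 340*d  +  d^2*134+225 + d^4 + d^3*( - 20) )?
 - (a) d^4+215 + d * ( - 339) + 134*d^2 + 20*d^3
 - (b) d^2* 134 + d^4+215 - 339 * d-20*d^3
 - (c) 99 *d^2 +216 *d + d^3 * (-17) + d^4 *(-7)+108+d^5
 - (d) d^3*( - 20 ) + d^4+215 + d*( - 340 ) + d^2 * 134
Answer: b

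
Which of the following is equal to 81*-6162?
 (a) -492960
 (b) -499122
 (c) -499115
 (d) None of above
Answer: b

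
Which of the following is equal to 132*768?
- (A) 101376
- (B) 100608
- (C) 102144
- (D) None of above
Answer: A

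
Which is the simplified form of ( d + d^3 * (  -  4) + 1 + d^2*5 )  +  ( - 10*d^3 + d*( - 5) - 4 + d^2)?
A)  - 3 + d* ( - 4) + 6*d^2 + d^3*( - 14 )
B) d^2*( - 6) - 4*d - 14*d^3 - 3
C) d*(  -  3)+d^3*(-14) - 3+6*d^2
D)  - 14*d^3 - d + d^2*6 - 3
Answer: A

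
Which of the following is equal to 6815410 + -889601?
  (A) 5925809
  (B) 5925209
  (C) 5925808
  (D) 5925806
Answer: A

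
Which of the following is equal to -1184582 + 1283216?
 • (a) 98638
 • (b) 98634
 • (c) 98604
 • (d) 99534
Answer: b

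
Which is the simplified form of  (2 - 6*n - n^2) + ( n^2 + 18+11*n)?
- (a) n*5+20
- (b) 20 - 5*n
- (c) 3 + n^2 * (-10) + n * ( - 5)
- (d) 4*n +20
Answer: a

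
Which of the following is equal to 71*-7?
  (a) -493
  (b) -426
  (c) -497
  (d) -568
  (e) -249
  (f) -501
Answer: c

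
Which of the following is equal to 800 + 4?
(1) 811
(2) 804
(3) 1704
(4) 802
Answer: 2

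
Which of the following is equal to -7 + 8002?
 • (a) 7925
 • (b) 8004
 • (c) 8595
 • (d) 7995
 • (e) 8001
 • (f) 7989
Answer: d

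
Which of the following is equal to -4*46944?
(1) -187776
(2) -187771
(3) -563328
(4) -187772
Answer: 1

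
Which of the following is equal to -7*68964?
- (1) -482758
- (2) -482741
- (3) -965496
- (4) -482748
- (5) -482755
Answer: 4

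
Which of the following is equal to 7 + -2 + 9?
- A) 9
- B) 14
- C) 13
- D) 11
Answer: B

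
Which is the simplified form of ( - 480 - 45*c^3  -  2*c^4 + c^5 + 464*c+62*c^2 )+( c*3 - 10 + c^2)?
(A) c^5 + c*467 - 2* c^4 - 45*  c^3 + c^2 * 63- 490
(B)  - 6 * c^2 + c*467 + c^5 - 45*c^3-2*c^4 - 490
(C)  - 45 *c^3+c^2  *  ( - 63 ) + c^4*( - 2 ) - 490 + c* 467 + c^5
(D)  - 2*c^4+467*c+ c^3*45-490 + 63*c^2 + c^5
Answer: A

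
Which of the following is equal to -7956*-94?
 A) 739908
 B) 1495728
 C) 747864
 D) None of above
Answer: C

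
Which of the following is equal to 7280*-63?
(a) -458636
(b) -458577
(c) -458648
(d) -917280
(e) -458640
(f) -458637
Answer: e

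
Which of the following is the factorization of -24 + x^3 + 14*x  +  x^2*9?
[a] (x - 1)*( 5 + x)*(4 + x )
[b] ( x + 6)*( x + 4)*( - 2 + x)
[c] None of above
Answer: c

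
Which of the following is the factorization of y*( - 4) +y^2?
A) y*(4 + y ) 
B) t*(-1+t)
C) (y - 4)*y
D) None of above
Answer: C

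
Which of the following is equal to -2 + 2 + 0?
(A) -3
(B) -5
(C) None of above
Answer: C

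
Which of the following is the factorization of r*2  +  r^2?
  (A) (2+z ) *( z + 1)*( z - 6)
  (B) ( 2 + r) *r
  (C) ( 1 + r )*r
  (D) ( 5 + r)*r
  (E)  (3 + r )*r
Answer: B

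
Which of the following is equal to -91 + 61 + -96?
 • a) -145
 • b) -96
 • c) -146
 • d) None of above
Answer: d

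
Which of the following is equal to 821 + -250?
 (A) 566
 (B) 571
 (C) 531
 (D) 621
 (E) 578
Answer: B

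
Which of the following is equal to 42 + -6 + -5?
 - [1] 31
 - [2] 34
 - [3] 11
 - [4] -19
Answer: 1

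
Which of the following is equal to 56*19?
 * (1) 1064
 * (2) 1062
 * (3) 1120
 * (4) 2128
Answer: 1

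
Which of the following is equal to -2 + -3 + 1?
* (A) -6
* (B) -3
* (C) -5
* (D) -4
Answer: D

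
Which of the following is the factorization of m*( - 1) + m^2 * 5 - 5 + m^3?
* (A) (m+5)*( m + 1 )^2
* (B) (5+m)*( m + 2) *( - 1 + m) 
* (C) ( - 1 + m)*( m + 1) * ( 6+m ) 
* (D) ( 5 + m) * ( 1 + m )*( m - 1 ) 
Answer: D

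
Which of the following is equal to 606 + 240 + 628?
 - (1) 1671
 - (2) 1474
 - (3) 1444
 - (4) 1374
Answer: 2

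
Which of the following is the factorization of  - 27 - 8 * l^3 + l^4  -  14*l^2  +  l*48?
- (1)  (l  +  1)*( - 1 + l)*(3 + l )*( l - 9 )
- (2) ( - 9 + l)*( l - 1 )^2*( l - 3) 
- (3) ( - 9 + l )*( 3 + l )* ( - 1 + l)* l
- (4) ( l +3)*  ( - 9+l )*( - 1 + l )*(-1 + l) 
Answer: 4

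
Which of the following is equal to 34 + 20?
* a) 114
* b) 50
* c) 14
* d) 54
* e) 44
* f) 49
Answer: d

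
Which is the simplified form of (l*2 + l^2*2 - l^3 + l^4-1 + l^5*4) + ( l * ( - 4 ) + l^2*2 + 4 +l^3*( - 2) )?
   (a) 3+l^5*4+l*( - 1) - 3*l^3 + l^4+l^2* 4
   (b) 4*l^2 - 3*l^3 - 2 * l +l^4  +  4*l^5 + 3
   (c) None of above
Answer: b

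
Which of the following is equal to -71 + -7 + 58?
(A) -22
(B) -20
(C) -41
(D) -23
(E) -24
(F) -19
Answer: B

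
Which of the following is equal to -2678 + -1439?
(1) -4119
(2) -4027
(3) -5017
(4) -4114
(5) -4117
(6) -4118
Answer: 5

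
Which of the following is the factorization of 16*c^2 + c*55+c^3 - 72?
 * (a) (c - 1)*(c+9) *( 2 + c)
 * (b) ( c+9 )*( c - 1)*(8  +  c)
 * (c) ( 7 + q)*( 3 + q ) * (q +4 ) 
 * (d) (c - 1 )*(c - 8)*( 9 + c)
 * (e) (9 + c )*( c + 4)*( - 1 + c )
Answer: b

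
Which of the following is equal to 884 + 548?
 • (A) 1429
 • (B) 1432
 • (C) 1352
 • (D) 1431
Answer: B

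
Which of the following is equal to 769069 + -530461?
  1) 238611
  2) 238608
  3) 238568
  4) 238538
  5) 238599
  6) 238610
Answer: 2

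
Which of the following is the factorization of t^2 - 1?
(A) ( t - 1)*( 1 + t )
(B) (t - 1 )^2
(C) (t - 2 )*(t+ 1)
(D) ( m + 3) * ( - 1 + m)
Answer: A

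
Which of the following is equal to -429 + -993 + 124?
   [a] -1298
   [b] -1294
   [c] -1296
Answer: a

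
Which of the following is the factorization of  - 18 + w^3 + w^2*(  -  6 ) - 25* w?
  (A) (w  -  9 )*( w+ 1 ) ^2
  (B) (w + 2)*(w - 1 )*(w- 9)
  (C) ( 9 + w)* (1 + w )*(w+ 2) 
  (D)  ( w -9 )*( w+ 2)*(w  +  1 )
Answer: D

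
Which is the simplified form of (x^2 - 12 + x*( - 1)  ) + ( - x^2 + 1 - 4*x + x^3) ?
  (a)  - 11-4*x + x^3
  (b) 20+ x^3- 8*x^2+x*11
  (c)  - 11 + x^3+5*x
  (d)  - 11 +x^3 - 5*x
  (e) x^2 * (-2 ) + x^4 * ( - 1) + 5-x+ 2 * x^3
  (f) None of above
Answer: d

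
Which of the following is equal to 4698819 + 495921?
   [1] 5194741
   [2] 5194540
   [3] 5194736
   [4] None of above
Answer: 4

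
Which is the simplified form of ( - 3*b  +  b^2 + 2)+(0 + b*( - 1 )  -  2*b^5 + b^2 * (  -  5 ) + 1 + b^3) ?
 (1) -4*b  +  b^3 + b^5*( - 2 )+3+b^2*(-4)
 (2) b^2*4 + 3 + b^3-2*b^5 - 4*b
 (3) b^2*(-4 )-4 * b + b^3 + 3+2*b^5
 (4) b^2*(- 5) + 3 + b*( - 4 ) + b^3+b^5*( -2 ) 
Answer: 1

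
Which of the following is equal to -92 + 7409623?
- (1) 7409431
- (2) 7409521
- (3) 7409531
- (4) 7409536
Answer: 3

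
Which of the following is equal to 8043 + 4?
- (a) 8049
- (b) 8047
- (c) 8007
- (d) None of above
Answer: b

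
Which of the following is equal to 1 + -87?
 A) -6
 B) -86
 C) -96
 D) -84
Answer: B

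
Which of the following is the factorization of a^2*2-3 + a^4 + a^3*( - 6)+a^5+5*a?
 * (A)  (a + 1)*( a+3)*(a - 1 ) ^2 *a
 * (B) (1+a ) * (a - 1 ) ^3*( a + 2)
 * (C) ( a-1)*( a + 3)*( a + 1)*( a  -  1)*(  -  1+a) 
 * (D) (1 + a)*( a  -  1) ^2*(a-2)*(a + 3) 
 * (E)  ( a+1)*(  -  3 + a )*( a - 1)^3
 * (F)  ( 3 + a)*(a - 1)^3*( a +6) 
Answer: C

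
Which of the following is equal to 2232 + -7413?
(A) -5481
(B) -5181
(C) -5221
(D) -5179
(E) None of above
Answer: B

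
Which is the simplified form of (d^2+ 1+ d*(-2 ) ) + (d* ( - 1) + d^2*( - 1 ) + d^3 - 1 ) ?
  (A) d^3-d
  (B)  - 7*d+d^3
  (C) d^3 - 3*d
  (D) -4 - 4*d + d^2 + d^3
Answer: C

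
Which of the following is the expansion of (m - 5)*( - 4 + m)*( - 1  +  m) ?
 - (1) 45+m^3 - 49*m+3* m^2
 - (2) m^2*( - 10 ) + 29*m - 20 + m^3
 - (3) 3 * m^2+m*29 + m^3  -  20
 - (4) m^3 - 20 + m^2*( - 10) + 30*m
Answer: 2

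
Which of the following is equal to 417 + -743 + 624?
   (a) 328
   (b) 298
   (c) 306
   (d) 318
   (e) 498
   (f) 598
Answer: b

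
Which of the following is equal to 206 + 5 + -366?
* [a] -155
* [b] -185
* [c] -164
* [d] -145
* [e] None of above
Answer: a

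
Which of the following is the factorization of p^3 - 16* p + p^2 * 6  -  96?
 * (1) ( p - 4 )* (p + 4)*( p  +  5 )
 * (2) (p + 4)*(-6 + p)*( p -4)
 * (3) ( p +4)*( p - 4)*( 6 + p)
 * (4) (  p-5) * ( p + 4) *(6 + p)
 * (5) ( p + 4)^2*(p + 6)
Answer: 3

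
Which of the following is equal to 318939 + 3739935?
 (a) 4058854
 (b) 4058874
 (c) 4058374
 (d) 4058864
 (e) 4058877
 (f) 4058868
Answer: b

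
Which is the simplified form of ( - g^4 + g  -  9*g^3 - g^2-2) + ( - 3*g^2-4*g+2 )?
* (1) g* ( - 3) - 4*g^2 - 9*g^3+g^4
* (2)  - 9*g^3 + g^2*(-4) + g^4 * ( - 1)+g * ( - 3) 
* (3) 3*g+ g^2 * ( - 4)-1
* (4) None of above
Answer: 2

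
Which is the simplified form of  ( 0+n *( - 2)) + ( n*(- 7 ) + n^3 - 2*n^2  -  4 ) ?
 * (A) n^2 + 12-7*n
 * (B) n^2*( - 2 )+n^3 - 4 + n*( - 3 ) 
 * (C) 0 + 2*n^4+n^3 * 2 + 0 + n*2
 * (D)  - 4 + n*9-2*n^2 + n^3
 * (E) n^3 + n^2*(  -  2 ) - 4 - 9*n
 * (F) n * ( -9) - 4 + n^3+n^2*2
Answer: E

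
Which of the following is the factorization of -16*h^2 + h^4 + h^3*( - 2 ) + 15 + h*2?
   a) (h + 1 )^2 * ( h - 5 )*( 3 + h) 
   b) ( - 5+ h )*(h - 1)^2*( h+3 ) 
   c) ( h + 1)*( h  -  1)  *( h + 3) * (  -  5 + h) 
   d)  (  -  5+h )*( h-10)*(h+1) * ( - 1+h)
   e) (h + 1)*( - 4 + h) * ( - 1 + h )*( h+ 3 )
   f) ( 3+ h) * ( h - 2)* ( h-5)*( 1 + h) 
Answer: c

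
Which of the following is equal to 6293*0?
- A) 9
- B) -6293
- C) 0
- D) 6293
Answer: C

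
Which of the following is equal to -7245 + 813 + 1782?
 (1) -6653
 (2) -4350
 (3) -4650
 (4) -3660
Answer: 3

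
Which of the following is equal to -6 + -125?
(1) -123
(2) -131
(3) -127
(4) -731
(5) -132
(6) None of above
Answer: 2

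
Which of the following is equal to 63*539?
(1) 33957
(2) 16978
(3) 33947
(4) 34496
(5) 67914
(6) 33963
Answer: 1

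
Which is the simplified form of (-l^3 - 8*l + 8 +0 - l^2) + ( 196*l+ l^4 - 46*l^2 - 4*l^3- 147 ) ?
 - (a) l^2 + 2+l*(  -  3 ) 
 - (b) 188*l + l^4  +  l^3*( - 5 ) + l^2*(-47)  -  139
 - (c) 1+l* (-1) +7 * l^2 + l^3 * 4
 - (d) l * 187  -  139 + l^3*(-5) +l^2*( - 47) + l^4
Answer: b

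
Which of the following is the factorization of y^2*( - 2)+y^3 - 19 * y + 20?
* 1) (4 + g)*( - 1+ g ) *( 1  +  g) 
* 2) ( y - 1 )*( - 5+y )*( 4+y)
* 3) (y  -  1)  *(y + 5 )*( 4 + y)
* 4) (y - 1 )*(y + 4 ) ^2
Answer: 2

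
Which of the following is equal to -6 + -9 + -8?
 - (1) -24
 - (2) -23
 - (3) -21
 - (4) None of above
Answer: 2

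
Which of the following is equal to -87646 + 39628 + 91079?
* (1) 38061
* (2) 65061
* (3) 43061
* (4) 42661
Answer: 3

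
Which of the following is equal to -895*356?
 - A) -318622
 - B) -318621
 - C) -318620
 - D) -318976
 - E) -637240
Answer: C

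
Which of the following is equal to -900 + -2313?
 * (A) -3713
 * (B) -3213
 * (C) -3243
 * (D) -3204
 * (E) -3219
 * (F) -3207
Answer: B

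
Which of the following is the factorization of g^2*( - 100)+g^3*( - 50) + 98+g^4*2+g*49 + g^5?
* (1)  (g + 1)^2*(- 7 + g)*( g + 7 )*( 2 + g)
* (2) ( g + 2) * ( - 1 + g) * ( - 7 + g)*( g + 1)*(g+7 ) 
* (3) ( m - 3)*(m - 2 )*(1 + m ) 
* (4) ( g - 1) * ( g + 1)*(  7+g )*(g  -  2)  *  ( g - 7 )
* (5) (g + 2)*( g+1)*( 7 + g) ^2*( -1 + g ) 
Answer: 2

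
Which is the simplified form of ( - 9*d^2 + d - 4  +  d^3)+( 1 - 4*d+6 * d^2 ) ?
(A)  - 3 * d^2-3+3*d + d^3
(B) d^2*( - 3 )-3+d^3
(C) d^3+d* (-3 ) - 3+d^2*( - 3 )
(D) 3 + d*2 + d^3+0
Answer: C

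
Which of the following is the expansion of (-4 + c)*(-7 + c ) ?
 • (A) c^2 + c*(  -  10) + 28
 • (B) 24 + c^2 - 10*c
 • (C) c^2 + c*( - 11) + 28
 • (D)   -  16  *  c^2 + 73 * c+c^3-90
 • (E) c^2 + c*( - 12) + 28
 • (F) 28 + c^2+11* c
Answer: C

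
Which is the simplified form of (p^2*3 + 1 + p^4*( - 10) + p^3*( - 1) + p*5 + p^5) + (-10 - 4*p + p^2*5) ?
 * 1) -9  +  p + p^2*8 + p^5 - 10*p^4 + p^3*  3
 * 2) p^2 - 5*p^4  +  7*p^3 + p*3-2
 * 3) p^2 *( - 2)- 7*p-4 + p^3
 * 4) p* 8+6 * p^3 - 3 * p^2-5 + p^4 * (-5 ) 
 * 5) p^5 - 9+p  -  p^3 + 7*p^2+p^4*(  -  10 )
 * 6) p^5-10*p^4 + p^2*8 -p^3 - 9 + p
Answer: 6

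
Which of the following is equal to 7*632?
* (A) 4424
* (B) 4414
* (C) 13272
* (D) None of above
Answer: A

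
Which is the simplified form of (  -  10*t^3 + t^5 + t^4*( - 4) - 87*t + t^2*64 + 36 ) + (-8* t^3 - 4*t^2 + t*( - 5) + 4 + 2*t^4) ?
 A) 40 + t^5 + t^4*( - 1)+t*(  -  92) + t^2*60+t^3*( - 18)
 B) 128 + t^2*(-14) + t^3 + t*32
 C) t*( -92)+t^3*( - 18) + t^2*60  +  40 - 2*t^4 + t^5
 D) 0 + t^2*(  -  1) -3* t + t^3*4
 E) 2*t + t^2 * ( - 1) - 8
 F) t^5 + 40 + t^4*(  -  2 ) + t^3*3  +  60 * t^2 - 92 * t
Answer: C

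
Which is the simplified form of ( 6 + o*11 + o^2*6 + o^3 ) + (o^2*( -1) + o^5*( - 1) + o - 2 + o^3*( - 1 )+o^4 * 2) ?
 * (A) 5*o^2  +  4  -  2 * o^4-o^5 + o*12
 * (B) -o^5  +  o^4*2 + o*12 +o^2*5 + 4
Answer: B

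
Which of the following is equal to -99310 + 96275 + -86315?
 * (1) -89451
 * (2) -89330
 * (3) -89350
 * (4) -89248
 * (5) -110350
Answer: 3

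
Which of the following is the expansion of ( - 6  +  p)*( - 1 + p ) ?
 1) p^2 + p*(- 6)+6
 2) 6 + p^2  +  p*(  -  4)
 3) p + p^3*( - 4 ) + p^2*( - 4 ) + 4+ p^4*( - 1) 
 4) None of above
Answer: 4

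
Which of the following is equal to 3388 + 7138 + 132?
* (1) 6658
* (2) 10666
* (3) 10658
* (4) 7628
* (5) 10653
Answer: 3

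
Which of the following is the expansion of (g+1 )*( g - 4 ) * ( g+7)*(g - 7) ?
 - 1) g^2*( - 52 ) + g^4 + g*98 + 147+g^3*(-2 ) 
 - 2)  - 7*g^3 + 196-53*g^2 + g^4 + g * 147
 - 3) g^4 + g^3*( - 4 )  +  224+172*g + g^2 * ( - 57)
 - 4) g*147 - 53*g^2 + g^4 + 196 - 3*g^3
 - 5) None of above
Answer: 4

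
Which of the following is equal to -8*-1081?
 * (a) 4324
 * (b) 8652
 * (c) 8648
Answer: c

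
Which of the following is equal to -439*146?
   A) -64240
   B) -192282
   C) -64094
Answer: C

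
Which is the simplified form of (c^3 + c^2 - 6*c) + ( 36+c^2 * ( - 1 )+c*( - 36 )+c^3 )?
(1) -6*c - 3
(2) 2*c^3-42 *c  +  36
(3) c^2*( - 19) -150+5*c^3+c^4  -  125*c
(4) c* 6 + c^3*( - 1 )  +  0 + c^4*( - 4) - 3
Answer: 2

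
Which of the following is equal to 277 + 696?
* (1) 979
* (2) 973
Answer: 2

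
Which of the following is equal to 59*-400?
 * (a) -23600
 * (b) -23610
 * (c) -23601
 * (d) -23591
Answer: a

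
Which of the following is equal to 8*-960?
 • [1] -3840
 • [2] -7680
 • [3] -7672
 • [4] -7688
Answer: 2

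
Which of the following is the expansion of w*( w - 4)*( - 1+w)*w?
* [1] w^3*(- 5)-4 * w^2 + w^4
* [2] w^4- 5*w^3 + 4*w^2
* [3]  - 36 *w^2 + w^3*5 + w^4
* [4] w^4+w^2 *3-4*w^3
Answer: 2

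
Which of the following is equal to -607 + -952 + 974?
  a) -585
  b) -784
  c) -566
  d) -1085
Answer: a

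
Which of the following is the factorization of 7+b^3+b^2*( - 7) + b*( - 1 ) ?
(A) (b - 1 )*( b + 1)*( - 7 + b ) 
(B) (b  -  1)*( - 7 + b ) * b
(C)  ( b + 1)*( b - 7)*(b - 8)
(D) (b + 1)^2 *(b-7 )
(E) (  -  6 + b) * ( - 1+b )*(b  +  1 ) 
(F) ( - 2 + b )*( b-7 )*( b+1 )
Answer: A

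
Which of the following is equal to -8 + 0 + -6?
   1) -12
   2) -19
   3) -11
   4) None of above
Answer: 4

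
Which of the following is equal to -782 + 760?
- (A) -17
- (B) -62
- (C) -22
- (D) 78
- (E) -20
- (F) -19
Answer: C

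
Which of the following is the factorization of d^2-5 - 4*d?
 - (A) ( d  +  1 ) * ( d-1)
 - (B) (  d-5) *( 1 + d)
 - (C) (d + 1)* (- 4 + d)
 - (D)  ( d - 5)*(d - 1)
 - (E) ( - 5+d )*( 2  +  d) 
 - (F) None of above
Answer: B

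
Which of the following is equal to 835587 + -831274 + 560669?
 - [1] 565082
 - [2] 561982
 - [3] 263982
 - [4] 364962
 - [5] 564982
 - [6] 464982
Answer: 5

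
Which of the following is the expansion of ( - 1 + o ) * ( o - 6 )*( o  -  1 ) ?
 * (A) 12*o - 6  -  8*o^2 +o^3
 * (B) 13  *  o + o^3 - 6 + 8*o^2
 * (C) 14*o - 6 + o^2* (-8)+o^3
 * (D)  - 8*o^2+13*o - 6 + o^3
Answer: D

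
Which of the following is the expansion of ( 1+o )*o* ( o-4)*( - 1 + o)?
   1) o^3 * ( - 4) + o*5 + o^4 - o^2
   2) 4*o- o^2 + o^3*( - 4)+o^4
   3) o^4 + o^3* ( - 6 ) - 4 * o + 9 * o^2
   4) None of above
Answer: 2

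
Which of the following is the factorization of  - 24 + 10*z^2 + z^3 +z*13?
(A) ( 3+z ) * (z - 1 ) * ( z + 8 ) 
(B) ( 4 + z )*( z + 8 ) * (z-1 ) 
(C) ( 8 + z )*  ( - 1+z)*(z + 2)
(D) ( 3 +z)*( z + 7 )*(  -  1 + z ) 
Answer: A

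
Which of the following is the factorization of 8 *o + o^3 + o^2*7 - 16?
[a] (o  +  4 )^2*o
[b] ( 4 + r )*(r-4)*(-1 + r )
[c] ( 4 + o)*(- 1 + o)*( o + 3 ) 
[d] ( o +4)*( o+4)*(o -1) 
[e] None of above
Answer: d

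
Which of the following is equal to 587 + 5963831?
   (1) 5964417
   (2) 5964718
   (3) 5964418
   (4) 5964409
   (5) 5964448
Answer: 3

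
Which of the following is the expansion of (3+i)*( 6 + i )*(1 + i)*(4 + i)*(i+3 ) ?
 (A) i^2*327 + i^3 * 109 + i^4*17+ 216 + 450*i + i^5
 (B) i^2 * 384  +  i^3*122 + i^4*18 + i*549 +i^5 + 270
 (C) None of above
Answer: A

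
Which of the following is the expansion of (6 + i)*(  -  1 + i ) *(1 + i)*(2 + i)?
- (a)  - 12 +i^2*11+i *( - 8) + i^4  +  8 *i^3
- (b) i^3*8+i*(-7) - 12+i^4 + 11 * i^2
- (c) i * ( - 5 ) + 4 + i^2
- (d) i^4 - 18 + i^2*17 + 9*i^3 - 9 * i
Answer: a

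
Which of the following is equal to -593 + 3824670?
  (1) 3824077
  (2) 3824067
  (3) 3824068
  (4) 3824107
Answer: 1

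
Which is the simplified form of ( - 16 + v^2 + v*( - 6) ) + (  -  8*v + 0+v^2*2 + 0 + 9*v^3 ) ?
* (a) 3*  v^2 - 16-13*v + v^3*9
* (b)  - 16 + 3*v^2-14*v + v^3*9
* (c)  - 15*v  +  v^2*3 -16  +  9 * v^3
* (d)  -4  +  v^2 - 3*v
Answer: b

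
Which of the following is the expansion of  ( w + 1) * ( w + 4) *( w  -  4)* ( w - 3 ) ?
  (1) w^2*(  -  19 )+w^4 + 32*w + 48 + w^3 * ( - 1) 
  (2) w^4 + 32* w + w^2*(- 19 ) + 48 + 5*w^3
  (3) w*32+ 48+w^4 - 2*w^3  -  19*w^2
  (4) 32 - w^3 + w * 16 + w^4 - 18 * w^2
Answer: 3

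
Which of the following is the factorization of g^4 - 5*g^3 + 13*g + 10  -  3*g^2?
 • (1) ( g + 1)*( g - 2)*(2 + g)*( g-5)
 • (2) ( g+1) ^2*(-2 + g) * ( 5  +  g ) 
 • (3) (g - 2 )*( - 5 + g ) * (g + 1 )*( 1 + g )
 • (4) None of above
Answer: 3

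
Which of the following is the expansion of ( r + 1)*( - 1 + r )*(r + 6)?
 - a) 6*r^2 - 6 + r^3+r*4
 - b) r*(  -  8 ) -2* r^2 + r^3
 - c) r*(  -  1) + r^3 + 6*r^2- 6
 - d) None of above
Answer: c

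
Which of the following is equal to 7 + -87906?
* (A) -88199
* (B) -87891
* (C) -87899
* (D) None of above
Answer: C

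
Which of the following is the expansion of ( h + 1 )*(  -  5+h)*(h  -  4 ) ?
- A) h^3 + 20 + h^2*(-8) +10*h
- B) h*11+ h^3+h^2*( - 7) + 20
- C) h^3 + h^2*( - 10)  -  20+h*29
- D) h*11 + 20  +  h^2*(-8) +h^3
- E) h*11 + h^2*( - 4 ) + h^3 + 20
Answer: D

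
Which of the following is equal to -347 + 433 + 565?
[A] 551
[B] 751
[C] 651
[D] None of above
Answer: C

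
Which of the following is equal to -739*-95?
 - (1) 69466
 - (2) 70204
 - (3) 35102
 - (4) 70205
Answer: 4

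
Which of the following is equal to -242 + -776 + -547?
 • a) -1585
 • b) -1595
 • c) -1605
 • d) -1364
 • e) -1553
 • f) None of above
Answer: f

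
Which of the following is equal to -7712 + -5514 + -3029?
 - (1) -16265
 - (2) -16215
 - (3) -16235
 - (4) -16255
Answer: 4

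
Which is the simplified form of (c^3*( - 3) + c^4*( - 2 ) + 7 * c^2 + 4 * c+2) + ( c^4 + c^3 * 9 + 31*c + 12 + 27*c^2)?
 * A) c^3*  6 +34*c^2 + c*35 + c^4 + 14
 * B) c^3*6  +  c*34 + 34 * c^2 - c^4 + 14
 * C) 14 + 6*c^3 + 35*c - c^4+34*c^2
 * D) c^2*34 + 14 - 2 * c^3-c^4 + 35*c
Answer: C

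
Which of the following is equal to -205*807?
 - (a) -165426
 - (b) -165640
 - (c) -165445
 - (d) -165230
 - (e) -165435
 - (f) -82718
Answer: e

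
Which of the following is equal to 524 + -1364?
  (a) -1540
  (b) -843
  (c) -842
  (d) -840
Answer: d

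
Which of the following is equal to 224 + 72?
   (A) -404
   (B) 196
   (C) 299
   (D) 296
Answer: D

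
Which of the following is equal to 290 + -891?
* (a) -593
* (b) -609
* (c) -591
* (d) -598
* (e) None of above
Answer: e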